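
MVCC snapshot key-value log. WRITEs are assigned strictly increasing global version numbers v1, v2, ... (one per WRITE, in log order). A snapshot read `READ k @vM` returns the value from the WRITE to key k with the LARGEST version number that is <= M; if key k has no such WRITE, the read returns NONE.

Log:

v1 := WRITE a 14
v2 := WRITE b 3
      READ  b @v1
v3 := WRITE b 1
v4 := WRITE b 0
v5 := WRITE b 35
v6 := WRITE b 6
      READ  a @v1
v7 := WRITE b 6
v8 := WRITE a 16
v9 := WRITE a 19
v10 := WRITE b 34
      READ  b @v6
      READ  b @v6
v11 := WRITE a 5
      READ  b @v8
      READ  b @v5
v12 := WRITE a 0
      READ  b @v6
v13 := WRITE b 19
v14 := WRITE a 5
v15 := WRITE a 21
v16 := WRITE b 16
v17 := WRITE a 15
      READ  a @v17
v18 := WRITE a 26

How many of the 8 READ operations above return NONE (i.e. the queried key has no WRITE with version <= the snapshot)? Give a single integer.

Answer: 1

Derivation:
v1: WRITE a=14  (a history now [(1, 14)])
v2: WRITE b=3  (b history now [(2, 3)])
READ b @v1: history=[(2, 3)] -> no version <= 1 -> NONE
v3: WRITE b=1  (b history now [(2, 3), (3, 1)])
v4: WRITE b=0  (b history now [(2, 3), (3, 1), (4, 0)])
v5: WRITE b=35  (b history now [(2, 3), (3, 1), (4, 0), (5, 35)])
v6: WRITE b=6  (b history now [(2, 3), (3, 1), (4, 0), (5, 35), (6, 6)])
READ a @v1: history=[(1, 14)] -> pick v1 -> 14
v7: WRITE b=6  (b history now [(2, 3), (3, 1), (4, 0), (5, 35), (6, 6), (7, 6)])
v8: WRITE a=16  (a history now [(1, 14), (8, 16)])
v9: WRITE a=19  (a history now [(1, 14), (8, 16), (9, 19)])
v10: WRITE b=34  (b history now [(2, 3), (3, 1), (4, 0), (5, 35), (6, 6), (7, 6), (10, 34)])
READ b @v6: history=[(2, 3), (3, 1), (4, 0), (5, 35), (6, 6), (7, 6), (10, 34)] -> pick v6 -> 6
READ b @v6: history=[(2, 3), (3, 1), (4, 0), (5, 35), (6, 6), (7, 6), (10, 34)] -> pick v6 -> 6
v11: WRITE a=5  (a history now [(1, 14), (8, 16), (9, 19), (11, 5)])
READ b @v8: history=[(2, 3), (3, 1), (4, 0), (5, 35), (6, 6), (7, 6), (10, 34)] -> pick v7 -> 6
READ b @v5: history=[(2, 3), (3, 1), (4, 0), (5, 35), (6, 6), (7, 6), (10, 34)] -> pick v5 -> 35
v12: WRITE a=0  (a history now [(1, 14), (8, 16), (9, 19), (11, 5), (12, 0)])
READ b @v6: history=[(2, 3), (3, 1), (4, 0), (5, 35), (6, 6), (7, 6), (10, 34)] -> pick v6 -> 6
v13: WRITE b=19  (b history now [(2, 3), (3, 1), (4, 0), (5, 35), (6, 6), (7, 6), (10, 34), (13, 19)])
v14: WRITE a=5  (a history now [(1, 14), (8, 16), (9, 19), (11, 5), (12, 0), (14, 5)])
v15: WRITE a=21  (a history now [(1, 14), (8, 16), (9, 19), (11, 5), (12, 0), (14, 5), (15, 21)])
v16: WRITE b=16  (b history now [(2, 3), (3, 1), (4, 0), (5, 35), (6, 6), (7, 6), (10, 34), (13, 19), (16, 16)])
v17: WRITE a=15  (a history now [(1, 14), (8, 16), (9, 19), (11, 5), (12, 0), (14, 5), (15, 21), (17, 15)])
READ a @v17: history=[(1, 14), (8, 16), (9, 19), (11, 5), (12, 0), (14, 5), (15, 21), (17, 15)] -> pick v17 -> 15
v18: WRITE a=26  (a history now [(1, 14), (8, 16), (9, 19), (11, 5), (12, 0), (14, 5), (15, 21), (17, 15), (18, 26)])
Read results in order: ['NONE', '14', '6', '6', '6', '35', '6', '15']
NONE count = 1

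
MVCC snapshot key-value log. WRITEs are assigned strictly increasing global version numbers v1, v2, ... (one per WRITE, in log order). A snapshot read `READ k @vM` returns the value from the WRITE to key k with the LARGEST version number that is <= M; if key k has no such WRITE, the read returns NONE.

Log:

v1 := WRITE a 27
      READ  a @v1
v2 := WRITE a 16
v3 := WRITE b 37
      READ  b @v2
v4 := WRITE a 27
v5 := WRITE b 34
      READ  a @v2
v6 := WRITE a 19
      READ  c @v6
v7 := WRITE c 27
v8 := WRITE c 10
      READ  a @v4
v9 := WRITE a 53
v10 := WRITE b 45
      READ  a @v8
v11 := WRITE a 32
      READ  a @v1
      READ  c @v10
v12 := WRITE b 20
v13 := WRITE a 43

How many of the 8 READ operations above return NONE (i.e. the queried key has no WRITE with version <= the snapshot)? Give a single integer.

Answer: 2

Derivation:
v1: WRITE a=27  (a history now [(1, 27)])
READ a @v1: history=[(1, 27)] -> pick v1 -> 27
v2: WRITE a=16  (a history now [(1, 27), (2, 16)])
v3: WRITE b=37  (b history now [(3, 37)])
READ b @v2: history=[(3, 37)] -> no version <= 2 -> NONE
v4: WRITE a=27  (a history now [(1, 27), (2, 16), (4, 27)])
v5: WRITE b=34  (b history now [(3, 37), (5, 34)])
READ a @v2: history=[(1, 27), (2, 16), (4, 27)] -> pick v2 -> 16
v6: WRITE a=19  (a history now [(1, 27), (2, 16), (4, 27), (6, 19)])
READ c @v6: history=[] -> no version <= 6 -> NONE
v7: WRITE c=27  (c history now [(7, 27)])
v8: WRITE c=10  (c history now [(7, 27), (8, 10)])
READ a @v4: history=[(1, 27), (2, 16), (4, 27), (6, 19)] -> pick v4 -> 27
v9: WRITE a=53  (a history now [(1, 27), (2, 16), (4, 27), (6, 19), (9, 53)])
v10: WRITE b=45  (b history now [(3, 37), (5, 34), (10, 45)])
READ a @v8: history=[(1, 27), (2, 16), (4, 27), (6, 19), (9, 53)] -> pick v6 -> 19
v11: WRITE a=32  (a history now [(1, 27), (2, 16), (4, 27), (6, 19), (9, 53), (11, 32)])
READ a @v1: history=[(1, 27), (2, 16), (4, 27), (6, 19), (9, 53), (11, 32)] -> pick v1 -> 27
READ c @v10: history=[(7, 27), (8, 10)] -> pick v8 -> 10
v12: WRITE b=20  (b history now [(3, 37), (5, 34), (10, 45), (12, 20)])
v13: WRITE a=43  (a history now [(1, 27), (2, 16), (4, 27), (6, 19), (9, 53), (11, 32), (13, 43)])
Read results in order: ['27', 'NONE', '16', 'NONE', '27', '19', '27', '10']
NONE count = 2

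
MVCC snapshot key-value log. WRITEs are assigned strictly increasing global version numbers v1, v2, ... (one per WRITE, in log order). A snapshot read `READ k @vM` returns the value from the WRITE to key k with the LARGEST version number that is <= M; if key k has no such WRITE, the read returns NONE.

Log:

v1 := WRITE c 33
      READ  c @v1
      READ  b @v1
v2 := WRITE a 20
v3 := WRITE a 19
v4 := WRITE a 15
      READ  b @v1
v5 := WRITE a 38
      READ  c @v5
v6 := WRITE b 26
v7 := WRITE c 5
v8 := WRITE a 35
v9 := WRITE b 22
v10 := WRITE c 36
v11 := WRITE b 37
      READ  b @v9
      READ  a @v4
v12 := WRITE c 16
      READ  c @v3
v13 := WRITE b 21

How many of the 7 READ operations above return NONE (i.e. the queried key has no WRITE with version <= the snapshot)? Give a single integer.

v1: WRITE c=33  (c history now [(1, 33)])
READ c @v1: history=[(1, 33)] -> pick v1 -> 33
READ b @v1: history=[] -> no version <= 1 -> NONE
v2: WRITE a=20  (a history now [(2, 20)])
v3: WRITE a=19  (a history now [(2, 20), (3, 19)])
v4: WRITE a=15  (a history now [(2, 20), (3, 19), (4, 15)])
READ b @v1: history=[] -> no version <= 1 -> NONE
v5: WRITE a=38  (a history now [(2, 20), (3, 19), (4, 15), (5, 38)])
READ c @v5: history=[(1, 33)] -> pick v1 -> 33
v6: WRITE b=26  (b history now [(6, 26)])
v7: WRITE c=5  (c history now [(1, 33), (7, 5)])
v8: WRITE a=35  (a history now [(2, 20), (3, 19), (4, 15), (5, 38), (8, 35)])
v9: WRITE b=22  (b history now [(6, 26), (9, 22)])
v10: WRITE c=36  (c history now [(1, 33), (7, 5), (10, 36)])
v11: WRITE b=37  (b history now [(6, 26), (9, 22), (11, 37)])
READ b @v9: history=[(6, 26), (9, 22), (11, 37)] -> pick v9 -> 22
READ a @v4: history=[(2, 20), (3, 19), (4, 15), (5, 38), (8, 35)] -> pick v4 -> 15
v12: WRITE c=16  (c history now [(1, 33), (7, 5), (10, 36), (12, 16)])
READ c @v3: history=[(1, 33), (7, 5), (10, 36), (12, 16)] -> pick v1 -> 33
v13: WRITE b=21  (b history now [(6, 26), (9, 22), (11, 37), (13, 21)])
Read results in order: ['33', 'NONE', 'NONE', '33', '22', '15', '33']
NONE count = 2

Answer: 2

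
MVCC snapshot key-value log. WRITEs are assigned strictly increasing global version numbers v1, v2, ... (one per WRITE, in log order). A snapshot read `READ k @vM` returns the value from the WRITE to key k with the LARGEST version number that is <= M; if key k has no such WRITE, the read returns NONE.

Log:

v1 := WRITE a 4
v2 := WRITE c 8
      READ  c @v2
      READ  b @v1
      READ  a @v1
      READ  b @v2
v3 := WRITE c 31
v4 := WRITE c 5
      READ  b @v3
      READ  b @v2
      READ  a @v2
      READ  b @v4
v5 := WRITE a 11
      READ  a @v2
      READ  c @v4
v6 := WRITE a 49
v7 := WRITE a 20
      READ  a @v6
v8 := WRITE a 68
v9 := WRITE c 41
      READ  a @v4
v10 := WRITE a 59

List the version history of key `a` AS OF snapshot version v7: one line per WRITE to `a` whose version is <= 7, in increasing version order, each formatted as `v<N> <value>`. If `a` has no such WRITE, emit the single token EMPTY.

Scan writes for key=a with version <= 7:
  v1 WRITE a 4 -> keep
  v2 WRITE c 8 -> skip
  v3 WRITE c 31 -> skip
  v4 WRITE c 5 -> skip
  v5 WRITE a 11 -> keep
  v6 WRITE a 49 -> keep
  v7 WRITE a 20 -> keep
  v8 WRITE a 68 -> drop (> snap)
  v9 WRITE c 41 -> skip
  v10 WRITE a 59 -> drop (> snap)
Collected: [(1, 4), (5, 11), (6, 49), (7, 20)]

Answer: v1 4
v5 11
v6 49
v7 20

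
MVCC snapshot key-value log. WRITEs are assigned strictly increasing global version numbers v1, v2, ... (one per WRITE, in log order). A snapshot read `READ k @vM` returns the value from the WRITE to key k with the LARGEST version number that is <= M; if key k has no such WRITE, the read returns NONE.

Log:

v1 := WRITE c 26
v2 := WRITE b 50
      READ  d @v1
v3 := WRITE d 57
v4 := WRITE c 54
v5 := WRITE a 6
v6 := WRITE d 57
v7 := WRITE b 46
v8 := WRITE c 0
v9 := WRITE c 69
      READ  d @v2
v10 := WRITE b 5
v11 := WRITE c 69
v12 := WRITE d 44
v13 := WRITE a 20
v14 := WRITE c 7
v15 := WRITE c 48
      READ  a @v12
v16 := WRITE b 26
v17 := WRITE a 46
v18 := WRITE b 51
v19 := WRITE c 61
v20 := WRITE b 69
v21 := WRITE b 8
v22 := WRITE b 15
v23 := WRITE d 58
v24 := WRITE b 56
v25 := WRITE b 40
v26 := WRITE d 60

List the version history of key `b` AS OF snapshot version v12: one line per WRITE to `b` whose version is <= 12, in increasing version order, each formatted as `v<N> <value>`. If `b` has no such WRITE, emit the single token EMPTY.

Answer: v2 50
v7 46
v10 5

Derivation:
Scan writes for key=b with version <= 12:
  v1 WRITE c 26 -> skip
  v2 WRITE b 50 -> keep
  v3 WRITE d 57 -> skip
  v4 WRITE c 54 -> skip
  v5 WRITE a 6 -> skip
  v6 WRITE d 57 -> skip
  v7 WRITE b 46 -> keep
  v8 WRITE c 0 -> skip
  v9 WRITE c 69 -> skip
  v10 WRITE b 5 -> keep
  v11 WRITE c 69 -> skip
  v12 WRITE d 44 -> skip
  v13 WRITE a 20 -> skip
  v14 WRITE c 7 -> skip
  v15 WRITE c 48 -> skip
  v16 WRITE b 26 -> drop (> snap)
  v17 WRITE a 46 -> skip
  v18 WRITE b 51 -> drop (> snap)
  v19 WRITE c 61 -> skip
  v20 WRITE b 69 -> drop (> snap)
  v21 WRITE b 8 -> drop (> snap)
  v22 WRITE b 15 -> drop (> snap)
  v23 WRITE d 58 -> skip
  v24 WRITE b 56 -> drop (> snap)
  v25 WRITE b 40 -> drop (> snap)
  v26 WRITE d 60 -> skip
Collected: [(2, 50), (7, 46), (10, 5)]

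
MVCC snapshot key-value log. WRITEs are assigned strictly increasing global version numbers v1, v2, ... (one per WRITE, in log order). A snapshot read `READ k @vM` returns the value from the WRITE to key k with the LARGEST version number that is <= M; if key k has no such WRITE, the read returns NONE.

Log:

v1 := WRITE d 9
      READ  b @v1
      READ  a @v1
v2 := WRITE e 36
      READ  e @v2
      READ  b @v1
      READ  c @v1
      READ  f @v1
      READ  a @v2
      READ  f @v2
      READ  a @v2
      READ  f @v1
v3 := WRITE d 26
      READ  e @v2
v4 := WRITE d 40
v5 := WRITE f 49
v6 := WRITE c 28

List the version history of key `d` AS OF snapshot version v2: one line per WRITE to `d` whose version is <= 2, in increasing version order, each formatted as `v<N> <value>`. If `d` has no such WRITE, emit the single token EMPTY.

Scan writes for key=d with version <= 2:
  v1 WRITE d 9 -> keep
  v2 WRITE e 36 -> skip
  v3 WRITE d 26 -> drop (> snap)
  v4 WRITE d 40 -> drop (> snap)
  v5 WRITE f 49 -> skip
  v6 WRITE c 28 -> skip
Collected: [(1, 9)]

Answer: v1 9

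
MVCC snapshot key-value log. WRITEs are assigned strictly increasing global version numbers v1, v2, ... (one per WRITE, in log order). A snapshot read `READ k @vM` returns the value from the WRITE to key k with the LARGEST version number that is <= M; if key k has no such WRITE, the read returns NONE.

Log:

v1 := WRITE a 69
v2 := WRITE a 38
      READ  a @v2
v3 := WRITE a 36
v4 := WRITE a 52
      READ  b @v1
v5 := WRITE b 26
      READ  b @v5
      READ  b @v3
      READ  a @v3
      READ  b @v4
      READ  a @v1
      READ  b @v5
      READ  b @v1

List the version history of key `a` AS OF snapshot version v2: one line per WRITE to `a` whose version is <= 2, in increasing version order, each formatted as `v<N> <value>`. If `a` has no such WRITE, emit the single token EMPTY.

Scan writes for key=a with version <= 2:
  v1 WRITE a 69 -> keep
  v2 WRITE a 38 -> keep
  v3 WRITE a 36 -> drop (> snap)
  v4 WRITE a 52 -> drop (> snap)
  v5 WRITE b 26 -> skip
Collected: [(1, 69), (2, 38)]

Answer: v1 69
v2 38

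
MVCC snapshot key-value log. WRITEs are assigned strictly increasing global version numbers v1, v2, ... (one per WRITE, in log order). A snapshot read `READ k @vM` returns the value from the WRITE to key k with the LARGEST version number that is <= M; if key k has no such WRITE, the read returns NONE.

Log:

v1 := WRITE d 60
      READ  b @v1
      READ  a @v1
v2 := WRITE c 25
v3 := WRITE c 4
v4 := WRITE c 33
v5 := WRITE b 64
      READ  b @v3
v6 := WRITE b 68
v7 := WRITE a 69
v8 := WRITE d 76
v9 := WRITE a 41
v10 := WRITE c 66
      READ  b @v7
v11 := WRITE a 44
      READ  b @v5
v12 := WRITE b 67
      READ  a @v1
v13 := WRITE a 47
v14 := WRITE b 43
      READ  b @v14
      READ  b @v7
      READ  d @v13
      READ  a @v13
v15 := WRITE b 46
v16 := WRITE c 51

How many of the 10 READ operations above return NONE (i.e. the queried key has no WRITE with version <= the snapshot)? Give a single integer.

v1: WRITE d=60  (d history now [(1, 60)])
READ b @v1: history=[] -> no version <= 1 -> NONE
READ a @v1: history=[] -> no version <= 1 -> NONE
v2: WRITE c=25  (c history now [(2, 25)])
v3: WRITE c=4  (c history now [(2, 25), (3, 4)])
v4: WRITE c=33  (c history now [(2, 25), (3, 4), (4, 33)])
v5: WRITE b=64  (b history now [(5, 64)])
READ b @v3: history=[(5, 64)] -> no version <= 3 -> NONE
v6: WRITE b=68  (b history now [(5, 64), (6, 68)])
v7: WRITE a=69  (a history now [(7, 69)])
v8: WRITE d=76  (d history now [(1, 60), (8, 76)])
v9: WRITE a=41  (a history now [(7, 69), (9, 41)])
v10: WRITE c=66  (c history now [(2, 25), (3, 4), (4, 33), (10, 66)])
READ b @v7: history=[(5, 64), (6, 68)] -> pick v6 -> 68
v11: WRITE a=44  (a history now [(7, 69), (9, 41), (11, 44)])
READ b @v5: history=[(5, 64), (6, 68)] -> pick v5 -> 64
v12: WRITE b=67  (b history now [(5, 64), (6, 68), (12, 67)])
READ a @v1: history=[(7, 69), (9, 41), (11, 44)] -> no version <= 1 -> NONE
v13: WRITE a=47  (a history now [(7, 69), (9, 41), (11, 44), (13, 47)])
v14: WRITE b=43  (b history now [(5, 64), (6, 68), (12, 67), (14, 43)])
READ b @v14: history=[(5, 64), (6, 68), (12, 67), (14, 43)] -> pick v14 -> 43
READ b @v7: history=[(5, 64), (6, 68), (12, 67), (14, 43)] -> pick v6 -> 68
READ d @v13: history=[(1, 60), (8, 76)] -> pick v8 -> 76
READ a @v13: history=[(7, 69), (9, 41), (11, 44), (13, 47)] -> pick v13 -> 47
v15: WRITE b=46  (b history now [(5, 64), (6, 68), (12, 67), (14, 43), (15, 46)])
v16: WRITE c=51  (c history now [(2, 25), (3, 4), (4, 33), (10, 66), (16, 51)])
Read results in order: ['NONE', 'NONE', 'NONE', '68', '64', 'NONE', '43', '68', '76', '47']
NONE count = 4

Answer: 4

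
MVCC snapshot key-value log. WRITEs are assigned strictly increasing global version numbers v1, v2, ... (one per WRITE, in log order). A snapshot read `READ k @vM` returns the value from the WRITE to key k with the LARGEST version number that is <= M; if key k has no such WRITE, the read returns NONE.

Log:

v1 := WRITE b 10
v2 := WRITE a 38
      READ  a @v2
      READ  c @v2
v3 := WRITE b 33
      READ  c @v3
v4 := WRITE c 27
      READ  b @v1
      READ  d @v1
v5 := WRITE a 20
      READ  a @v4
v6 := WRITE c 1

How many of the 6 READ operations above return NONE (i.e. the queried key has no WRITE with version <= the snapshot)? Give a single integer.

Answer: 3

Derivation:
v1: WRITE b=10  (b history now [(1, 10)])
v2: WRITE a=38  (a history now [(2, 38)])
READ a @v2: history=[(2, 38)] -> pick v2 -> 38
READ c @v2: history=[] -> no version <= 2 -> NONE
v3: WRITE b=33  (b history now [(1, 10), (3, 33)])
READ c @v3: history=[] -> no version <= 3 -> NONE
v4: WRITE c=27  (c history now [(4, 27)])
READ b @v1: history=[(1, 10), (3, 33)] -> pick v1 -> 10
READ d @v1: history=[] -> no version <= 1 -> NONE
v5: WRITE a=20  (a history now [(2, 38), (5, 20)])
READ a @v4: history=[(2, 38), (5, 20)] -> pick v2 -> 38
v6: WRITE c=1  (c history now [(4, 27), (6, 1)])
Read results in order: ['38', 'NONE', 'NONE', '10', 'NONE', '38']
NONE count = 3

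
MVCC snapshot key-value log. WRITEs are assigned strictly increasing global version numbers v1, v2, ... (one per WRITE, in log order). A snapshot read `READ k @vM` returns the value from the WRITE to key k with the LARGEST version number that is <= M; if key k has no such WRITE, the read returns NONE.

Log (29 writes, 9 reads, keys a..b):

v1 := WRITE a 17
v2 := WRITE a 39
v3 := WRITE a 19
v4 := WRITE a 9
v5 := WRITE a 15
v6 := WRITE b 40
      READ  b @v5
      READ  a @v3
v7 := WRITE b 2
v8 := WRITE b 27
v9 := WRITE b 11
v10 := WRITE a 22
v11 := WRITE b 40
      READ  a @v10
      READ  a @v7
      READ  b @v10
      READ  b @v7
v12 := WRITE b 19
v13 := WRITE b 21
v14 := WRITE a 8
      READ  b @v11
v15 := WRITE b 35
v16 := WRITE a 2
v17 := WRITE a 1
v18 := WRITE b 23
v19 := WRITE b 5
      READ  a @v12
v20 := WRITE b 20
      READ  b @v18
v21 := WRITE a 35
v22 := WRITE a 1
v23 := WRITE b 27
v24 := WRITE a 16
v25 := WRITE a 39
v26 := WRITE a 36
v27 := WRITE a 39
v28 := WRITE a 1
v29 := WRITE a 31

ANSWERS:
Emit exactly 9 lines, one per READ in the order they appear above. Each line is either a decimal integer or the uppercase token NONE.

v1: WRITE a=17  (a history now [(1, 17)])
v2: WRITE a=39  (a history now [(1, 17), (2, 39)])
v3: WRITE a=19  (a history now [(1, 17), (2, 39), (3, 19)])
v4: WRITE a=9  (a history now [(1, 17), (2, 39), (3, 19), (4, 9)])
v5: WRITE a=15  (a history now [(1, 17), (2, 39), (3, 19), (4, 9), (5, 15)])
v6: WRITE b=40  (b history now [(6, 40)])
READ b @v5: history=[(6, 40)] -> no version <= 5 -> NONE
READ a @v3: history=[(1, 17), (2, 39), (3, 19), (4, 9), (5, 15)] -> pick v3 -> 19
v7: WRITE b=2  (b history now [(6, 40), (7, 2)])
v8: WRITE b=27  (b history now [(6, 40), (7, 2), (8, 27)])
v9: WRITE b=11  (b history now [(6, 40), (7, 2), (8, 27), (9, 11)])
v10: WRITE a=22  (a history now [(1, 17), (2, 39), (3, 19), (4, 9), (5, 15), (10, 22)])
v11: WRITE b=40  (b history now [(6, 40), (7, 2), (8, 27), (9, 11), (11, 40)])
READ a @v10: history=[(1, 17), (2, 39), (3, 19), (4, 9), (5, 15), (10, 22)] -> pick v10 -> 22
READ a @v7: history=[(1, 17), (2, 39), (3, 19), (4, 9), (5, 15), (10, 22)] -> pick v5 -> 15
READ b @v10: history=[(6, 40), (7, 2), (8, 27), (9, 11), (11, 40)] -> pick v9 -> 11
READ b @v7: history=[(6, 40), (7, 2), (8, 27), (9, 11), (11, 40)] -> pick v7 -> 2
v12: WRITE b=19  (b history now [(6, 40), (7, 2), (8, 27), (9, 11), (11, 40), (12, 19)])
v13: WRITE b=21  (b history now [(6, 40), (7, 2), (8, 27), (9, 11), (11, 40), (12, 19), (13, 21)])
v14: WRITE a=8  (a history now [(1, 17), (2, 39), (3, 19), (4, 9), (5, 15), (10, 22), (14, 8)])
READ b @v11: history=[(6, 40), (7, 2), (8, 27), (9, 11), (11, 40), (12, 19), (13, 21)] -> pick v11 -> 40
v15: WRITE b=35  (b history now [(6, 40), (7, 2), (8, 27), (9, 11), (11, 40), (12, 19), (13, 21), (15, 35)])
v16: WRITE a=2  (a history now [(1, 17), (2, 39), (3, 19), (4, 9), (5, 15), (10, 22), (14, 8), (16, 2)])
v17: WRITE a=1  (a history now [(1, 17), (2, 39), (3, 19), (4, 9), (5, 15), (10, 22), (14, 8), (16, 2), (17, 1)])
v18: WRITE b=23  (b history now [(6, 40), (7, 2), (8, 27), (9, 11), (11, 40), (12, 19), (13, 21), (15, 35), (18, 23)])
v19: WRITE b=5  (b history now [(6, 40), (7, 2), (8, 27), (9, 11), (11, 40), (12, 19), (13, 21), (15, 35), (18, 23), (19, 5)])
READ a @v12: history=[(1, 17), (2, 39), (3, 19), (4, 9), (5, 15), (10, 22), (14, 8), (16, 2), (17, 1)] -> pick v10 -> 22
v20: WRITE b=20  (b history now [(6, 40), (7, 2), (8, 27), (9, 11), (11, 40), (12, 19), (13, 21), (15, 35), (18, 23), (19, 5), (20, 20)])
READ b @v18: history=[(6, 40), (7, 2), (8, 27), (9, 11), (11, 40), (12, 19), (13, 21), (15, 35), (18, 23), (19, 5), (20, 20)] -> pick v18 -> 23
v21: WRITE a=35  (a history now [(1, 17), (2, 39), (3, 19), (4, 9), (5, 15), (10, 22), (14, 8), (16, 2), (17, 1), (21, 35)])
v22: WRITE a=1  (a history now [(1, 17), (2, 39), (3, 19), (4, 9), (5, 15), (10, 22), (14, 8), (16, 2), (17, 1), (21, 35), (22, 1)])
v23: WRITE b=27  (b history now [(6, 40), (7, 2), (8, 27), (9, 11), (11, 40), (12, 19), (13, 21), (15, 35), (18, 23), (19, 5), (20, 20), (23, 27)])
v24: WRITE a=16  (a history now [(1, 17), (2, 39), (3, 19), (4, 9), (5, 15), (10, 22), (14, 8), (16, 2), (17, 1), (21, 35), (22, 1), (24, 16)])
v25: WRITE a=39  (a history now [(1, 17), (2, 39), (3, 19), (4, 9), (5, 15), (10, 22), (14, 8), (16, 2), (17, 1), (21, 35), (22, 1), (24, 16), (25, 39)])
v26: WRITE a=36  (a history now [(1, 17), (2, 39), (3, 19), (4, 9), (5, 15), (10, 22), (14, 8), (16, 2), (17, 1), (21, 35), (22, 1), (24, 16), (25, 39), (26, 36)])
v27: WRITE a=39  (a history now [(1, 17), (2, 39), (3, 19), (4, 9), (5, 15), (10, 22), (14, 8), (16, 2), (17, 1), (21, 35), (22, 1), (24, 16), (25, 39), (26, 36), (27, 39)])
v28: WRITE a=1  (a history now [(1, 17), (2, 39), (3, 19), (4, 9), (5, 15), (10, 22), (14, 8), (16, 2), (17, 1), (21, 35), (22, 1), (24, 16), (25, 39), (26, 36), (27, 39), (28, 1)])
v29: WRITE a=31  (a history now [(1, 17), (2, 39), (3, 19), (4, 9), (5, 15), (10, 22), (14, 8), (16, 2), (17, 1), (21, 35), (22, 1), (24, 16), (25, 39), (26, 36), (27, 39), (28, 1), (29, 31)])

Answer: NONE
19
22
15
11
2
40
22
23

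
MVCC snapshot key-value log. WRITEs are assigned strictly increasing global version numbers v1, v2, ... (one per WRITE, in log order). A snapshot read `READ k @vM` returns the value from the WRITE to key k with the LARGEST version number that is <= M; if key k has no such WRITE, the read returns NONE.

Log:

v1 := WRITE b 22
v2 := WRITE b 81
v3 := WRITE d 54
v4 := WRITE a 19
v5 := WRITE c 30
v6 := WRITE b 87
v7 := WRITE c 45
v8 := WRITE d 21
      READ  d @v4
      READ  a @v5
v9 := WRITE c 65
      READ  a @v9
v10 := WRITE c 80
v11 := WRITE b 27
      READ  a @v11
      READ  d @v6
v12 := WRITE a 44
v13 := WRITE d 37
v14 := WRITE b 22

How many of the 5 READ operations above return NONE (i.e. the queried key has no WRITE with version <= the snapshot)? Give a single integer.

Answer: 0

Derivation:
v1: WRITE b=22  (b history now [(1, 22)])
v2: WRITE b=81  (b history now [(1, 22), (2, 81)])
v3: WRITE d=54  (d history now [(3, 54)])
v4: WRITE a=19  (a history now [(4, 19)])
v5: WRITE c=30  (c history now [(5, 30)])
v6: WRITE b=87  (b history now [(1, 22), (2, 81), (6, 87)])
v7: WRITE c=45  (c history now [(5, 30), (7, 45)])
v8: WRITE d=21  (d history now [(3, 54), (8, 21)])
READ d @v4: history=[(3, 54), (8, 21)] -> pick v3 -> 54
READ a @v5: history=[(4, 19)] -> pick v4 -> 19
v9: WRITE c=65  (c history now [(5, 30), (7, 45), (9, 65)])
READ a @v9: history=[(4, 19)] -> pick v4 -> 19
v10: WRITE c=80  (c history now [(5, 30), (7, 45), (9, 65), (10, 80)])
v11: WRITE b=27  (b history now [(1, 22), (2, 81), (6, 87), (11, 27)])
READ a @v11: history=[(4, 19)] -> pick v4 -> 19
READ d @v6: history=[(3, 54), (8, 21)] -> pick v3 -> 54
v12: WRITE a=44  (a history now [(4, 19), (12, 44)])
v13: WRITE d=37  (d history now [(3, 54), (8, 21), (13, 37)])
v14: WRITE b=22  (b history now [(1, 22), (2, 81), (6, 87), (11, 27), (14, 22)])
Read results in order: ['54', '19', '19', '19', '54']
NONE count = 0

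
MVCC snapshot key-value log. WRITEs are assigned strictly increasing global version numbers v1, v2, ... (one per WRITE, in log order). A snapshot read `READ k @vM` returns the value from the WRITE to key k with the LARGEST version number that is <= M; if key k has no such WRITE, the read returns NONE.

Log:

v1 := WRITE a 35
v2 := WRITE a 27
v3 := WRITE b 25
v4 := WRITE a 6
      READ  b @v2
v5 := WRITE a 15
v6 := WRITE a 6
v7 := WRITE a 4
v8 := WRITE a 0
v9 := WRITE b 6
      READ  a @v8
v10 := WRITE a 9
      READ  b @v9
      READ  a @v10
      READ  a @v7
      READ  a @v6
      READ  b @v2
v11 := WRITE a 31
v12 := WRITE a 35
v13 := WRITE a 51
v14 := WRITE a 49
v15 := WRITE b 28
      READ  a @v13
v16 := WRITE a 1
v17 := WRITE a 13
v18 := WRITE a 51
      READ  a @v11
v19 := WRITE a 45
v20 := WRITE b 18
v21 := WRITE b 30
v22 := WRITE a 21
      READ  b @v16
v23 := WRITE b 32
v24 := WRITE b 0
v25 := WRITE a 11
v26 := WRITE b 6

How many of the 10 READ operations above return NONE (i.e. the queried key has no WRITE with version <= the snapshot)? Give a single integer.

v1: WRITE a=35  (a history now [(1, 35)])
v2: WRITE a=27  (a history now [(1, 35), (2, 27)])
v3: WRITE b=25  (b history now [(3, 25)])
v4: WRITE a=6  (a history now [(1, 35), (2, 27), (4, 6)])
READ b @v2: history=[(3, 25)] -> no version <= 2 -> NONE
v5: WRITE a=15  (a history now [(1, 35), (2, 27), (4, 6), (5, 15)])
v6: WRITE a=6  (a history now [(1, 35), (2, 27), (4, 6), (5, 15), (6, 6)])
v7: WRITE a=4  (a history now [(1, 35), (2, 27), (4, 6), (5, 15), (6, 6), (7, 4)])
v8: WRITE a=0  (a history now [(1, 35), (2, 27), (4, 6), (5, 15), (6, 6), (7, 4), (8, 0)])
v9: WRITE b=6  (b history now [(3, 25), (9, 6)])
READ a @v8: history=[(1, 35), (2, 27), (4, 6), (5, 15), (6, 6), (7, 4), (8, 0)] -> pick v8 -> 0
v10: WRITE a=9  (a history now [(1, 35), (2, 27), (4, 6), (5, 15), (6, 6), (7, 4), (8, 0), (10, 9)])
READ b @v9: history=[(3, 25), (9, 6)] -> pick v9 -> 6
READ a @v10: history=[(1, 35), (2, 27), (4, 6), (5, 15), (6, 6), (7, 4), (8, 0), (10, 9)] -> pick v10 -> 9
READ a @v7: history=[(1, 35), (2, 27), (4, 6), (5, 15), (6, 6), (7, 4), (8, 0), (10, 9)] -> pick v7 -> 4
READ a @v6: history=[(1, 35), (2, 27), (4, 6), (5, 15), (6, 6), (7, 4), (8, 0), (10, 9)] -> pick v6 -> 6
READ b @v2: history=[(3, 25), (9, 6)] -> no version <= 2 -> NONE
v11: WRITE a=31  (a history now [(1, 35), (2, 27), (4, 6), (5, 15), (6, 6), (7, 4), (8, 0), (10, 9), (11, 31)])
v12: WRITE a=35  (a history now [(1, 35), (2, 27), (4, 6), (5, 15), (6, 6), (7, 4), (8, 0), (10, 9), (11, 31), (12, 35)])
v13: WRITE a=51  (a history now [(1, 35), (2, 27), (4, 6), (5, 15), (6, 6), (7, 4), (8, 0), (10, 9), (11, 31), (12, 35), (13, 51)])
v14: WRITE a=49  (a history now [(1, 35), (2, 27), (4, 6), (5, 15), (6, 6), (7, 4), (8, 0), (10, 9), (11, 31), (12, 35), (13, 51), (14, 49)])
v15: WRITE b=28  (b history now [(3, 25), (9, 6), (15, 28)])
READ a @v13: history=[(1, 35), (2, 27), (4, 6), (5, 15), (6, 6), (7, 4), (8, 0), (10, 9), (11, 31), (12, 35), (13, 51), (14, 49)] -> pick v13 -> 51
v16: WRITE a=1  (a history now [(1, 35), (2, 27), (4, 6), (5, 15), (6, 6), (7, 4), (8, 0), (10, 9), (11, 31), (12, 35), (13, 51), (14, 49), (16, 1)])
v17: WRITE a=13  (a history now [(1, 35), (2, 27), (4, 6), (5, 15), (6, 6), (7, 4), (8, 0), (10, 9), (11, 31), (12, 35), (13, 51), (14, 49), (16, 1), (17, 13)])
v18: WRITE a=51  (a history now [(1, 35), (2, 27), (4, 6), (5, 15), (6, 6), (7, 4), (8, 0), (10, 9), (11, 31), (12, 35), (13, 51), (14, 49), (16, 1), (17, 13), (18, 51)])
READ a @v11: history=[(1, 35), (2, 27), (4, 6), (5, 15), (6, 6), (7, 4), (8, 0), (10, 9), (11, 31), (12, 35), (13, 51), (14, 49), (16, 1), (17, 13), (18, 51)] -> pick v11 -> 31
v19: WRITE a=45  (a history now [(1, 35), (2, 27), (4, 6), (5, 15), (6, 6), (7, 4), (8, 0), (10, 9), (11, 31), (12, 35), (13, 51), (14, 49), (16, 1), (17, 13), (18, 51), (19, 45)])
v20: WRITE b=18  (b history now [(3, 25), (9, 6), (15, 28), (20, 18)])
v21: WRITE b=30  (b history now [(3, 25), (9, 6), (15, 28), (20, 18), (21, 30)])
v22: WRITE a=21  (a history now [(1, 35), (2, 27), (4, 6), (5, 15), (6, 6), (7, 4), (8, 0), (10, 9), (11, 31), (12, 35), (13, 51), (14, 49), (16, 1), (17, 13), (18, 51), (19, 45), (22, 21)])
READ b @v16: history=[(3, 25), (9, 6), (15, 28), (20, 18), (21, 30)] -> pick v15 -> 28
v23: WRITE b=32  (b history now [(3, 25), (9, 6), (15, 28), (20, 18), (21, 30), (23, 32)])
v24: WRITE b=0  (b history now [(3, 25), (9, 6), (15, 28), (20, 18), (21, 30), (23, 32), (24, 0)])
v25: WRITE a=11  (a history now [(1, 35), (2, 27), (4, 6), (5, 15), (6, 6), (7, 4), (8, 0), (10, 9), (11, 31), (12, 35), (13, 51), (14, 49), (16, 1), (17, 13), (18, 51), (19, 45), (22, 21), (25, 11)])
v26: WRITE b=6  (b history now [(3, 25), (9, 6), (15, 28), (20, 18), (21, 30), (23, 32), (24, 0), (26, 6)])
Read results in order: ['NONE', '0', '6', '9', '4', '6', 'NONE', '51', '31', '28']
NONE count = 2

Answer: 2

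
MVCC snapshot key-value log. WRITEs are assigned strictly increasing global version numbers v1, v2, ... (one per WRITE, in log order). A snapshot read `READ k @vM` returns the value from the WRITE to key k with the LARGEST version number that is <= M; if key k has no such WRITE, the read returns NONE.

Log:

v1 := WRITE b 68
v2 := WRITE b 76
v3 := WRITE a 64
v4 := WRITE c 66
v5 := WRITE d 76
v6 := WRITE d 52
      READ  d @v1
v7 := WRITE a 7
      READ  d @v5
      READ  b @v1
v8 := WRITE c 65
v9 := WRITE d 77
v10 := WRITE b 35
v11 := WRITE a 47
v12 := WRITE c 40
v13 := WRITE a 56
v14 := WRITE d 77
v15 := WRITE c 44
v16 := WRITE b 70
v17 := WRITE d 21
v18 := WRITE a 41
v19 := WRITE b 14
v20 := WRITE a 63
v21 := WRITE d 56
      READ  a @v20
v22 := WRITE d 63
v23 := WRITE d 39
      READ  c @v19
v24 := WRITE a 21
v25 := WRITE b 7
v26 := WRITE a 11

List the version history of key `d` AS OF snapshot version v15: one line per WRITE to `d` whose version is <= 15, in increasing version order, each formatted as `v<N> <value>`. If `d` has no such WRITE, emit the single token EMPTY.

Answer: v5 76
v6 52
v9 77
v14 77

Derivation:
Scan writes for key=d with version <= 15:
  v1 WRITE b 68 -> skip
  v2 WRITE b 76 -> skip
  v3 WRITE a 64 -> skip
  v4 WRITE c 66 -> skip
  v5 WRITE d 76 -> keep
  v6 WRITE d 52 -> keep
  v7 WRITE a 7 -> skip
  v8 WRITE c 65 -> skip
  v9 WRITE d 77 -> keep
  v10 WRITE b 35 -> skip
  v11 WRITE a 47 -> skip
  v12 WRITE c 40 -> skip
  v13 WRITE a 56 -> skip
  v14 WRITE d 77 -> keep
  v15 WRITE c 44 -> skip
  v16 WRITE b 70 -> skip
  v17 WRITE d 21 -> drop (> snap)
  v18 WRITE a 41 -> skip
  v19 WRITE b 14 -> skip
  v20 WRITE a 63 -> skip
  v21 WRITE d 56 -> drop (> snap)
  v22 WRITE d 63 -> drop (> snap)
  v23 WRITE d 39 -> drop (> snap)
  v24 WRITE a 21 -> skip
  v25 WRITE b 7 -> skip
  v26 WRITE a 11 -> skip
Collected: [(5, 76), (6, 52), (9, 77), (14, 77)]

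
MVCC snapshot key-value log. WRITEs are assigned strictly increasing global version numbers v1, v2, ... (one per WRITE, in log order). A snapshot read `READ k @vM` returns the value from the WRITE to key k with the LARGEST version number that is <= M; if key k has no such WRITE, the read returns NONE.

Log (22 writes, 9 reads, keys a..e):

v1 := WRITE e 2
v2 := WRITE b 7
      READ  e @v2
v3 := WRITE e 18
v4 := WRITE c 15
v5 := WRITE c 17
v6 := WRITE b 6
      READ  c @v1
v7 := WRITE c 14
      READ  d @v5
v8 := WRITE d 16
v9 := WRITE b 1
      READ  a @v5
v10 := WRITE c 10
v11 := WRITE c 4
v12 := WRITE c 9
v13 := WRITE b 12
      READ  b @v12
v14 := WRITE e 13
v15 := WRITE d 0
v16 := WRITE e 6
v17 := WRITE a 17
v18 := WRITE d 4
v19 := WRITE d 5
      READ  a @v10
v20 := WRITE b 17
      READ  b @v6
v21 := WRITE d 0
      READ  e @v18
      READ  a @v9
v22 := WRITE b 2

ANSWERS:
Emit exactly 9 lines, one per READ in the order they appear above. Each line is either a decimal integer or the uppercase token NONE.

Answer: 2
NONE
NONE
NONE
1
NONE
6
6
NONE

Derivation:
v1: WRITE e=2  (e history now [(1, 2)])
v2: WRITE b=7  (b history now [(2, 7)])
READ e @v2: history=[(1, 2)] -> pick v1 -> 2
v3: WRITE e=18  (e history now [(1, 2), (3, 18)])
v4: WRITE c=15  (c history now [(4, 15)])
v5: WRITE c=17  (c history now [(4, 15), (5, 17)])
v6: WRITE b=6  (b history now [(2, 7), (6, 6)])
READ c @v1: history=[(4, 15), (5, 17)] -> no version <= 1 -> NONE
v7: WRITE c=14  (c history now [(4, 15), (5, 17), (7, 14)])
READ d @v5: history=[] -> no version <= 5 -> NONE
v8: WRITE d=16  (d history now [(8, 16)])
v9: WRITE b=1  (b history now [(2, 7), (6, 6), (9, 1)])
READ a @v5: history=[] -> no version <= 5 -> NONE
v10: WRITE c=10  (c history now [(4, 15), (5, 17), (7, 14), (10, 10)])
v11: WRITE c=4  (c history now [(4, 15), (5, 17), (7, 14), (10, 10), (11, 4)])
v12: WRITE c=9  (c history now [(4, 15), (5, 17), (7, 14), (10, 10), (11, 4), (12, 9)])
v13: WRITE b=12  (b history now [(2, 7), (6, 6), (9, 1), (13, 12)])
READ b @v12: history=[(2, 7), (6, 6), (9, 1), (13, 12)] -> pick v9 -> 1
v14: WRITE e=13  (e history now [(1, 2), (3, 18), (14, 13)])
v15: WRITE d=0  (d history now [(8, 16), (15, 0)])
v16: WRITE e=6  (e history now [(1, 2), (3, 18), (14, 13), (16, 6)])
v17: WRITE a=17  (a history now [(17, 17)])
v18: WRITE d=4  (d history now [(8, 16), (15, 0), (18, 4)])
v19: WRITE d=5  (d history now [(8, 16), (15, 0), (18, 4), (19, 5)])
READ a @v10: history=[(17, 17)] -> no version <= 10 -> NONE
v20: WRITE b=17  (b history now [(2, 7), (6, 6), (9, 1), (13, 12), (20, 17)])
READ b @v6: history=[(2, 7), (6, 6), (9, 1), (13, 12), (20, 17)] -> pick v6 -> 6
v21: WRITE d=0  (d history now [(8, 16), (15, 0), (18, 4), (19, 5), (21, 0)])
READ e @v18: history=[(1, 2), (3, 18), (14, 13), (16, 6)] -> pick v16 -> 6
READ a @v9: history=[(17, 17)] -> no version <= 9 -> NONE
v22: WRITE b=2  (b history now [(2, 7), (6, 6), (9, 1), (13, 12), (20, 17), (22, 2)])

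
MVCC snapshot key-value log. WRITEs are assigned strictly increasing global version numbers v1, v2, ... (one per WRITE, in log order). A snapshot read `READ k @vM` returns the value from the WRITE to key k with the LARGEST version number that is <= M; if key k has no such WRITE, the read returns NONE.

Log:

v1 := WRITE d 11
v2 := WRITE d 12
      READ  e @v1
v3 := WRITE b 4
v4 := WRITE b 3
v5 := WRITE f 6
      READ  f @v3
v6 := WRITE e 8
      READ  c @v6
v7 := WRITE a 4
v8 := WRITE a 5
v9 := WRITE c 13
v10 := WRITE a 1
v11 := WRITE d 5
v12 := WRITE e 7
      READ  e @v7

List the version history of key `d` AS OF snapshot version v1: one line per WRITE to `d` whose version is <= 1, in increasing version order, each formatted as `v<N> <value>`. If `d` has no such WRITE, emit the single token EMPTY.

Scan writes for key=d with version <= 1:
  v1 WRITE d 11 -> keep
  v2 WRITE d 12 -> drop (> snap)
  v3 WRITE b 4 -> skip
  v4 WRITE b 3 -> skip
  v5 WRITE f 6 -> skip
  v6 WRITE e 8 -> skip
  v7 WRITE a 4 -> skip
  v8 WRITE a 5 -> skip
  v9 WRITE c 13 -> skip
  v10 WRITE a 1 -> skip
  v11 WRITE d 5 -> drop (> snap)
  v12 WRITE e 7 -> skip
Collected: [(1, 11)]

Answer: v1 11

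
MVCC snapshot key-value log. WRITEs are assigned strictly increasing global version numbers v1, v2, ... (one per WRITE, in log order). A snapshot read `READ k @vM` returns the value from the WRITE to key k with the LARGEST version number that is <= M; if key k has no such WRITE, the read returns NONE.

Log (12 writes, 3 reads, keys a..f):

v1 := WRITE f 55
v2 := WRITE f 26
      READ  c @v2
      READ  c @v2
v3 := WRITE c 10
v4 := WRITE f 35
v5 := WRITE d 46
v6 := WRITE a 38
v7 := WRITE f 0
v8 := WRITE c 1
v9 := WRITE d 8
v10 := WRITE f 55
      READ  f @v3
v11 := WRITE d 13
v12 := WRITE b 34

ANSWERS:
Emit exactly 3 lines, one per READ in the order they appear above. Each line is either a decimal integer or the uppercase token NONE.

Answer: NONE
NONE
26

Derivation:
v1: WRITE f=55  (f history now [(1, 55)])
v2: WRITE f=26  (f history now [(1, 55), (2, 26)])
READ c @v2: history=[] -> no version <= 2 -> NONE
READ c @v2: history=[] -> no version <= 2 -> NONE
v3: WRITE c=10  (c history now [(3, 10)])
v4: WRITE f=35  (f history now [(1, 55), (2, 26), (4, 35)])
v5: WRITE d=46  (d history now [(5, 46)])
v6: WRITE a=38  (a history now [(6, 38)])
v7: WRITE f=0  (f history now [(1, 55), (2, 26), (4, 35), (7, 0)])
v8: WRITE c=1  (c history now [(3, 10), (8, 1)])
v9: WRITE d=8  (d history now [(5, 46), (9, 8)])
v10: WRITE f=55  (f history now [(1, 55), (2, 26), (4, 35), (7, 0), (10, 55)])
READ f @v3: history=[(1, 55), (2, 26), (4, 35), (7, 0), (10, 55)] -> pick v2 -> 26
v11: WRITE d=13  (d history now [(5, 46), (9, 8), (11, 13)])
v12: WRITE b=34  (b history now [(12, 34)])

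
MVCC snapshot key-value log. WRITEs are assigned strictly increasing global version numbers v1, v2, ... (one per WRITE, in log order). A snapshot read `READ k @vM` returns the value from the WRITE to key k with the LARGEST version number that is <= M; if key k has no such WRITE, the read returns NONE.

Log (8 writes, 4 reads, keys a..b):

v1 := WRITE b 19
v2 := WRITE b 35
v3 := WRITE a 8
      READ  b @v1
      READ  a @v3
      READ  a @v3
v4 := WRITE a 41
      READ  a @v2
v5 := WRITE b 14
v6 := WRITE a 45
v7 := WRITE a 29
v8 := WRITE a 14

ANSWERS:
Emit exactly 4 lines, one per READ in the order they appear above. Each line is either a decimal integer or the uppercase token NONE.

Answer: 19
8
8
NONE

Derivation:
v1: WRITE b=19  (b history now [(1, 19)])
v2: WRITE b=35  (b history now [(1, 19), (2, 35)])
v3: WRITE a=8  (a history now [(3, 8)])
READ b @v1: history=[(1, 19), (2, 35)] -> pick v1 -> 19
READ a @v3: history=[(3, 8)] -> pick v3 -> 8
READ a @v3: history=[(3, 8)] -> pick v3 -> 8
v4: WRITE a=41  (a history now [(3, 8), (4, 41)])
READ a @v2: history=[(3, 8), (4, 41)] -> no version <= 2 -> NONE
v5: WRITE b=14  (b history now [(1, 19), (2, 35), (5, 14)])
v6: WRITE a=45  (a history now [(3, 8), (4, 41), (6, 45)])
v7: WRITE a=29  (a history now [(3, 8), (4, 41), (6, 45), (7, 29)])
v8: WRITE a=14  (a history now [(3, 8), (4, 41), (6, 45), (7, 29), (8, 14)])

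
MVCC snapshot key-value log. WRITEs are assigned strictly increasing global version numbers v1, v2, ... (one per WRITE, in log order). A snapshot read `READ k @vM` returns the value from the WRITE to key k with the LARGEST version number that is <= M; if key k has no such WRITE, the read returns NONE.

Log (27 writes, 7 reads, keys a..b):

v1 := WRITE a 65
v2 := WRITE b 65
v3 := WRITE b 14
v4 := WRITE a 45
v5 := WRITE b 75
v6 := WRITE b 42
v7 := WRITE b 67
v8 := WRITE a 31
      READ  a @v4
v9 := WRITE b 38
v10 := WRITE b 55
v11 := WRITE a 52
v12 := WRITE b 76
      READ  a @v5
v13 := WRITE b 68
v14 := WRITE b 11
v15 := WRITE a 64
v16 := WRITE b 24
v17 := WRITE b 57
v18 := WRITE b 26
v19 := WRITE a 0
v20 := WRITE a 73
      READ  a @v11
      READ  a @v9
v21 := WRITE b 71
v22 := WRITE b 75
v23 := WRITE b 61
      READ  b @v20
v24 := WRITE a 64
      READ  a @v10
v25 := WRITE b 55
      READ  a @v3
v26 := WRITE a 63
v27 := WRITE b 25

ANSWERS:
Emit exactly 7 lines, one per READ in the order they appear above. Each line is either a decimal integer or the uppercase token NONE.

v1: WRITE a=65  (a history now [(1, 65)])
v2: WRITE b=65  (b history now [(2, 65)])
v3: WRITE b=14  (b history now [(2, 65), (3, 14)])
v4: WRITE a=45  (a history now [(1, 65), (4, 45)])
v5: WRITE b=75  (b history now [(2, 65), (3, 14), (5, 75)])
v6: WRITE b=42  (b history now [(2, 65), (3, 14), (5, 75), (6, 42)])
v7: WRITE b=67  (b history now [(2, 65), (3, 14), (5, 75), (6, 42), (7, 67)])
v8: WRITE a=31  (a history now [(1, 65), (4, 45), (8, 31)])
READ a @v4: history=[(1, 65), (4, 45), (8, 31)] -> pick v4 -> 45
v9: WRITE b=38  (b history now [(2, 65), (3, 14), (5, 75), (6, 42), (7, 67), (9, 38)])
v10: WRITE b=55  (b history now [(2, 65), (3, 14), (5, 75), (6, 42), (7, 67), (9, 38), (10, 55)])
v11: WRITE a=52  (a history now [(1, 65), (4, 45), (8, 31), (11, 52)])
v12: WRITE b=76  (b history now [(2, 65), (3, 14), (5, 75), (6, 42), (7, 67), (9, 38), (10, 55), (12, 76)])
READ a @v5: history=[(1, 65), (4, 45), (8, 31), (11, 52)] -> pick v4 -> 45
v13: WRITE b=68  (b history now [(2, 65), (3, 14), (5, 75), (6, 42), (7, 67), (9, 38), (10, 55), (12, 76), (13, 68)])
v14: WRITE b=11  (b history now [(2, 65), (3, 14), (5, 75), (6, 42), (7, 67), (9, 38), (10, 55), (12, 76), (13, 68), (14, 11)])
v15: WRITE a=64  (a history now [(1, 65), (4, 45), (8, 31), (11, 52), (15, 64)])
v16: WRITE b=24  (b history now [(2, 65), (3, 14), (5, 75), (6, 42), (7, 67), (9, 38), (10, 55), (12, 76), (13, 68), (14, 11), (16, 24)])
v17: WRITE b=57  (b history now [(2, 65), (3, 14), (5, 75), (6, 42), (7, 67), (9, 38), (10, 55), (12, 76), (13, 68), (14, 11), (16, 24), (17, 57)])
v18: WRITE b=26  (b history now [(2, 65), (3, 14), (5, 75), (6, 42), (7, 67), (9, 38), (10, 55), (12, 76), (13, 68), (14, 11), (16, 24), (17, 57), (18, 26)])
v19: WRITE a=0  (a history now [(1, 65), (4, 45), (8, 31), (11, 52), (15, 64), (19, 0)])
v20: WRITE a=73  (a history now [(1, 65), (4, 45), (8, 31), (11, 52), (15, 64), (19, 0), (20, 73)])
READ a @v11: history=[(1, 65), (4, 45), (8, 31), (11, 52), (15, 64), (19, 0), (20, 73)] -> pick v11 -> 52
READ a @v9: history=[(1, 65), (4, 45), (8, 31), (11, 52), (15, 64), (19, 0), (20, 73)] -> pick v8 -> 31
v21: WRITE b=71  (b history now [(2, 65), (3, 14), (5, 75), (6, 42), (7, 67), (9, 38), (10, 55), (12, 76), (13, 68), (14, 11), (16, 24), (17, 57), (18, 26), (21, 71)])
v22: WRITE b=75  (b history now [(2, 65), (3, 14), (5, 75), (6, 42), (7, 67), (9, 38), (10, 55), (12, 76), (13, 68), (14, 11), (16, 24), (17, 57), (18, 26), (21, 71), (22, 75)])
v23: WRITE b=61  (b history now [(2, 65), (3, 14), (5, 75), (6, 42), (7, 67), (9, 38), (10, 55), (12, 76), (13, 68), (14, 11), (16, 24), (17, 57), (18, 26), (21, 71), (22, 75), (23, 61)])
READ b @v20: history=[(2, 65), (3, 14), (5, 75), (6, 42), (7, 67), (9, 38), (10, 55), (12, 76), (13, 68), (14, 11), (16, 24), (17, 57), (18, 26), (21, 71), (22, 75), (23, 61)] -> pick v18 -> 26
v24: WRITE a=64  (a history now [(1, 65), (4, 45), (8, 31), (11, 52), (15, 64), (19, 0), (20, 73), (24, 64)])
READ a @v10: history=[(1, 65), (4, 45), (8, 31), (11, 52), (15, 64), (19, 0), (20, 73), (24, 64)] -> pick v8 -> 31
v25: WRITE b=55  (b history now [(2, 65), (3, 14), (5, 75), (6, 42), (7, 67), (9, 38), (10, 55), (12, 76), (13, 68), (14, 11), (16, 24), (17, 57), (18, 26), (21, 71), (22, 75), (23, 61), (25, 55)])
READ a @v3: history=[(1, 65), (4, 45), (8, 31), (11, 52), (15, 64), (19, 0), (20, 73), (24, 64)] -> pick v1 -> 65
v26: WRITE a=63  (a history now [(1, 65), (4, 45), (8, 31), (11, 52), (15, 64), (19, 0), (20, 73), (24, 64), (26, 63)])
v27: WRITE b=25  (b history now [(2, 65), (3, 14), (5, 75), (6, 42), (7, 67), (9, 38), (10, 55), (12, 76), (13, 68), (14, 11), (16, 24), (17, 57), (18, 26), (21, 71), (22, 75), (23, 61), (25, 55), (27, 25)])

Answer: 45
45
52
31
26
31
65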